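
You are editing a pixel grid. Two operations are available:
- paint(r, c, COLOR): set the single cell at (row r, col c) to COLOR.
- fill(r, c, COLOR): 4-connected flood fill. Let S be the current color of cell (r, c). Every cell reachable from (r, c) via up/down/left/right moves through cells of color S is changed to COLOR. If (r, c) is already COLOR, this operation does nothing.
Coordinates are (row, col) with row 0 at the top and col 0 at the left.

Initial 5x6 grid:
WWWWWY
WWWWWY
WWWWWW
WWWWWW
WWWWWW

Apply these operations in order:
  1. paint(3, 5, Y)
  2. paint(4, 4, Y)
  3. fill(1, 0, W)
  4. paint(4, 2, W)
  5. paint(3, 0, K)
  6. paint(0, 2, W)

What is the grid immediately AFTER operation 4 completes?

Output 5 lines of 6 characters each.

Answer: WWWWWY
WWWWWY
WWWWWW
WWWWWY
WWWWYW

Derivation:
After op 1 paint(3,5,Y):
WWWWWY
WWWWWY
WWWWWW
WWWWWY
WWWWWW
After op 2 paint(4,4,Y):
WWWWWY
WWWWWY
WWWWWW
WWWWWY
WWWWYW
After op 3 fill(1,0,W) [0 cells changed]:
WWWWWY
WWWWWY
WWWWWW
WWWWWY
WWWWYW
After op 4 paint(4,2,W):
WWWWWY
WWWWWY
WWWWWW
WWWWWY
WWWWYW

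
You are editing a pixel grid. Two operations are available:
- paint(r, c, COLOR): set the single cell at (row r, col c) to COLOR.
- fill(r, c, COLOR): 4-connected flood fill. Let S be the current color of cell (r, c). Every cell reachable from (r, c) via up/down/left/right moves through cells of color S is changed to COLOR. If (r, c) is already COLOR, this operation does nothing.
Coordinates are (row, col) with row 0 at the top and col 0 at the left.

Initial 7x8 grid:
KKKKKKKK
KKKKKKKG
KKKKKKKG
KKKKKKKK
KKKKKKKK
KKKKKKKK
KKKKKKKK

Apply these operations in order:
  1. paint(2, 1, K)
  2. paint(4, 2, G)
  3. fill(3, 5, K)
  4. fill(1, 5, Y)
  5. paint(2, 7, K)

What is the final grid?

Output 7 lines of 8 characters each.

Answer: YYYYYYYY
YYYYYYYG
YYYYYYYK
YYYYYYYY
YYGYYYYY
YYYYYYYY
YYYYYYYY

Derivation:
After op 1 paint(2,1,K):
KKKKKKKK
KKKKKKKG
KKKKKKKG
KKKKKKKK
KKKKKKKK
KKKKKKKK
KKKKKKKK
After op 2 paint(4,2,G):
KKKKKKKK
KKKKKKKG
KKKKKKKG
KKKKKKKK
KKGKKKKK
KKKKKKKK
KKKKKKKK
After op 3 fill(3,5,K) [0 cells changed]:
KKKKKKKK
KKKKKKKG
KKKKKKKG
KKKKKKKK
KKGKKKKK
KKKKKKKK
KKKKKKKK
After op 4 fill(1,5,Y) [53 cells changed]:
YYYYYYYY
YYYYYYYG
YYYYYYYG
YYYYYYYY
YYGYYYYY
YYYYYYYY
YYYYYYYY
After op 5 paint(2,7,K):
YYYYYYYY
YYYYYYYG
YYYYYYYK
YYYYYYYY
YYGYYYYY
YYYYYYYY
YYYYYYYY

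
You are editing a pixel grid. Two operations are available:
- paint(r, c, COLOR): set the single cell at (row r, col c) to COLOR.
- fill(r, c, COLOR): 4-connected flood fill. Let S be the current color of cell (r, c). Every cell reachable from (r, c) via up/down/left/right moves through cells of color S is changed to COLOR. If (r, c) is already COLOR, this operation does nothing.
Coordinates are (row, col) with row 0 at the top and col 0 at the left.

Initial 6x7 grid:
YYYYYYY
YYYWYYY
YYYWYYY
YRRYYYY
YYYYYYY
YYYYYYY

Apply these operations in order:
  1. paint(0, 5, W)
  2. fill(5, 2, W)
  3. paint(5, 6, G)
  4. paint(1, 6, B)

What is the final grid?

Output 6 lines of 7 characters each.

Answer: WWWWWWW
WWWWWWB
WWWWWWW
WRRWWWW
WWWWWWW
WWWWWWG

Derivation:
After op 1 paint(0,5,W):
YYYYYWY
YYYWYYY
YYYWYYY
YRRYYYY
YYYYYYY
YYYYYYY
After op 2 fill(5,2,W) [37 cells changed]:
WWWWWWW
WWWWWWW
WWWWWWW
WRRWWWW
WWWWWWW
WWWWWWW
After op 3 paint(5,6,G):
WWWWWWW
WWWWWWW
WWWWWWW
WRRWWWW
WWWWWWW
WWWWWWG
After op 4 paint(1,6,B):
WWWWWWW
WWWWWWB
WWWWWWW
WRRWWWW
WWWWWWW
WWWWWWG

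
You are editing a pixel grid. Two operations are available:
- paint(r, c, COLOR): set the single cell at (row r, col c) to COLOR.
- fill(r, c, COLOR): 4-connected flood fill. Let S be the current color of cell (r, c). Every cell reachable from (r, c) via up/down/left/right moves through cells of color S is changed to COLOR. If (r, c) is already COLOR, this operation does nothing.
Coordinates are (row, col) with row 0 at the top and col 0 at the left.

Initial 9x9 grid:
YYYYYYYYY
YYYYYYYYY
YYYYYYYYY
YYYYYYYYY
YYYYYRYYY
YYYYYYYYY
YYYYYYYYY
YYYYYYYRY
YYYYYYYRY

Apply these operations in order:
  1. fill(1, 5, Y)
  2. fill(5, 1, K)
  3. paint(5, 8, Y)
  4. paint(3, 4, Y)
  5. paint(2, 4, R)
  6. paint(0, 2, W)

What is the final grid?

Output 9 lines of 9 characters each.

Answer: KKWKKKKKK
KKKKKKKKK
KKKKRKKKK
KKKKYKKKK
KKKKKRKKK
KKKKKKKKY
KKKKKKKKK
KKKKKKKRK
KKKKKKKRK

Derivation:
After op 1 fill(1,5,Y) [0 cells changed]:
YYYYYYYYY
YYYYYYYYY
YYYYYYYYY
YYYYYYYYY
YYYYYRYYY
YYYYYYYYY
YYYYYYYYY
YYYYYYYRY
YYYYYYYRY
After op 2 fill(5,1,K) [78 cells changed]:
KKKKKKKKK
KKKKKKKKK
KKKKKKKKK
KKKKKKKKK
KKKKKRKKK
KKKKKKKKK
KKKKKKKKK
KKKKKKKRK
KKKKKKKRK
After op 3 paint(5,8,Y):
KKKKKKKKK
KKKKKKKKK
KKKKKKKKK
KKKKKKKKK
KKKKKRKKK
KKKKKKKKY
KKKKKKKKK
KKKKKKKRK
KKKKKKKRK
After op 4 paint(3,4,Y):
KKKKKKKKK
KKKKKKKKK
KKKKKKKKK
KKKKYKKKK
KKKKKRKKK
KKKKKKKKY
KKKKKKKKK
KKKKKKKRK
KKKKKKKRK
After op 5 paint(2,4,R):
KKKKKKKKK
KKKKKKKKK
KKKKRKKKK
KKKKYKKKK
KKKKKRKKK
KKKKKKKKY
KKKKKKKKK
KKKKKKKRK
KKKKKKKRK
After op 6 paint(0,2,W):
KKWKKKKKK
KKKKKKKKK
KKKKRKKKK
KKKKYKKKK
KKKKKRKKK
KKKKKKKKY
KKKKKKKKK
KKKKKKKRK
KKKKKKKRK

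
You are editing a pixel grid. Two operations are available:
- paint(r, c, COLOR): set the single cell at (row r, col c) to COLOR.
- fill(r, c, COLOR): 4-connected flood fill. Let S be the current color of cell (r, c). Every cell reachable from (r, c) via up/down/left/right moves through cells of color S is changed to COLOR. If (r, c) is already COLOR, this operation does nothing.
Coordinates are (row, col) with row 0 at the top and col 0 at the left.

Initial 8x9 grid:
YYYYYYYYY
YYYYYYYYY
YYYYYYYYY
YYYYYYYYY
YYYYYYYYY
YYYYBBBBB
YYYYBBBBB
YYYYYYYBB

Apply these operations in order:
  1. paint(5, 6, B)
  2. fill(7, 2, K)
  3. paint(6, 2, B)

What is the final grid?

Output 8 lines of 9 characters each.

After op 1 paint(5,6,B):
YYYYYYYYY
YYYYYYYYY
YYYYYYYYY
YYYYYYYYY
YYYYYYYYY
YYYYBBBBB
YYYYBBBBB
YYYYYYYBB
After op 2 fill(7,2,K) [60 cells changed]:
KKKKKKKKK
KKKKKKKKK
KKKKKKKKK
KKKKKKKKK
KKKKKKKKK
KKKKBBBBB
KKKKBBBBB
KKKKKKKBB
After op 3 paint(6,2,B):
KKKKKKKKK
KKKKKKKKK
KKKKKKKKK
KKKKKKKKK
KKKKKKKKK
KKKKBBBBB
KKBKBBBBB
KKKKKKKBB

Answer: KKKKKKKKK
KKKKKKKKK
KKKKKKKKK
KKKKKKKKK
KKKKKKKKK
KKKKBBBBB
KKBKBBBBB
KKKKKKKBB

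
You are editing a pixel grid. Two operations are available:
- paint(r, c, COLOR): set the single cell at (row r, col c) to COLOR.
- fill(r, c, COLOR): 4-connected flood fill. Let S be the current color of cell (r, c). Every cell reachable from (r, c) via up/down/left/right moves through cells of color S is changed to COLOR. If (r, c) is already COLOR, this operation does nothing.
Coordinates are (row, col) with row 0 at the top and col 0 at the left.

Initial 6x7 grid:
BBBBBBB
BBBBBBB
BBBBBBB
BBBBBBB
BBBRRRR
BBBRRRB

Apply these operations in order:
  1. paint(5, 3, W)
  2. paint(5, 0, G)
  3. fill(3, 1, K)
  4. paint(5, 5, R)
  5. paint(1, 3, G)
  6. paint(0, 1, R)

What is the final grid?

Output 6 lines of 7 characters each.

Answer: KRKKKKK
KKKGKKK
KKKKKKK
KKKKKKK
KKKRRRR
GKKWRRB

Derivation:
After op 1 paint(5,3,W):
BBBBBBB
BBBBBBB
BBBBBBB
BBBBBBB
BBBRRRR
BBBWRRB
After op 2 paint(5,0,G):
BBBBBBB
BBBBBBB
BBBBBBB
BBBBBBB
BBBRRRR
GBBWRRB
After op 3 fill(3,1,K) [33 cells changed]:
KKKKKKK
KKKKKKK
KKKKKKK
KKKKKKK
KKKRRRR
GKKWRRB
After op 4 paint(5,5,R):
KKKKKKK
KKKKKKK
KKKKKKK
KKKKKKK
KKKRRRR
GKKWRRB
After op 5 paint(1,3,G):
KKKKKKK
KKKGKKK
KKKKKKK
KKKKKKK
KKKRRRR
GKKWRRB
After op 6 paint(0,1,R):
KRKKKKK
KKKGKKK
KKKKKKK
KKKKKKK
KKKRRRR
GKKWRRB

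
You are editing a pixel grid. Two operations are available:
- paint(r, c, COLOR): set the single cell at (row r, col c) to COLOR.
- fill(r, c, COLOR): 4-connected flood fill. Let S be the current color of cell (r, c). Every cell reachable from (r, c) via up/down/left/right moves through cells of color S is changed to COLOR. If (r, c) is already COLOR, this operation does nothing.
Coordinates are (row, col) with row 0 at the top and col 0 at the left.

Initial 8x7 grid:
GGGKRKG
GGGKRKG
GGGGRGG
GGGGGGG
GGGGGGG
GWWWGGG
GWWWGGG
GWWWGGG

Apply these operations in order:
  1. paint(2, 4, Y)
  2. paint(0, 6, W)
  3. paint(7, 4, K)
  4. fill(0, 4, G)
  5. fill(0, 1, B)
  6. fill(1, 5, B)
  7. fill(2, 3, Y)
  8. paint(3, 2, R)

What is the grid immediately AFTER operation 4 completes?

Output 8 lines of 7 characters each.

After op 1 paint(2,4,Y):
GGGKRKG
GGGKRKG
GGGGYGG
GGGGGGG
GGGGGGG
GWWWGGG
GWWWGGG
GWWWGGG
After op 2 paint(0,6,W):
GGGKRKW
GGGKRKG
GGGGYGG
GGGGGGG
GGGGGGG
GWWWGGG
GWWWGGG
GWWWGGG
After op 3 paint(7,4,K):
GGGKRKW
GGGKRKG
GGGGYGG
GGGGGGG
GGGGGGG
GWWWGGG
GWWWGGG
GWWWKGG
After op 4 fill(0,4,G) [2 cells changed]:
GGGKGKW
GGGKGKG
GGGGYGG
GGGGGGG
GGGGGGG
GWWWGGG
GWWWGGG
GWWWKGG

Answer: GGGKGKW
GGGKGKG
GGGGYGG
GGGGGGG
GGGGGGG
GWWWGGG
GWWWGGG
GWWWKGG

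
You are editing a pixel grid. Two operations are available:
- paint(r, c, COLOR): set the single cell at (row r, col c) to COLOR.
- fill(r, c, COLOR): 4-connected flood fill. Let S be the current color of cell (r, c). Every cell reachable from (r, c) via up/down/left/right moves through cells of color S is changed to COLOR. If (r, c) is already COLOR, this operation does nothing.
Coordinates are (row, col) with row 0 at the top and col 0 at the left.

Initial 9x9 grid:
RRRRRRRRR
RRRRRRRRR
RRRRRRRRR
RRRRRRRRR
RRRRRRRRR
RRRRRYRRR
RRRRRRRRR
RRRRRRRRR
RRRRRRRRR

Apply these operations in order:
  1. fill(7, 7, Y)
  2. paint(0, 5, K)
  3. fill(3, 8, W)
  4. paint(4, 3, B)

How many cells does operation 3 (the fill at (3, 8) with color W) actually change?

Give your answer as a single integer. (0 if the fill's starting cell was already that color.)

After op 1 fill(7,7,Y) [80 cells changed]:
YYYYYYYYY
YYYYYYYYY
YYYYYYYYY
YYYYYYYYY
YYYYYYYYY
YYYYYYYYY
YYYYYYYYY
YYYYYYYYY
YYYYYYYYY
After op 2 paint(0,5,K):
YYYYYKYYY
YYYYYYYYY
YYYYYYYYY
YYYYYYYYY
YYYYYYYYY
YYYYYYYYY
YYYYYYYYY
YYYYYYYYY
YYYYYYYYY
After op 3 fill(3,8,W) [80 cells changed]:
WWWWWKWWW
WWWWWWWWW
WWWWWWWWW
WWWWWWWWW
WWWWWWWWW
WWWWWWWWW
WWWWWWWWW
WWWWWWWWW
WWWWWWWWW

Answer: 80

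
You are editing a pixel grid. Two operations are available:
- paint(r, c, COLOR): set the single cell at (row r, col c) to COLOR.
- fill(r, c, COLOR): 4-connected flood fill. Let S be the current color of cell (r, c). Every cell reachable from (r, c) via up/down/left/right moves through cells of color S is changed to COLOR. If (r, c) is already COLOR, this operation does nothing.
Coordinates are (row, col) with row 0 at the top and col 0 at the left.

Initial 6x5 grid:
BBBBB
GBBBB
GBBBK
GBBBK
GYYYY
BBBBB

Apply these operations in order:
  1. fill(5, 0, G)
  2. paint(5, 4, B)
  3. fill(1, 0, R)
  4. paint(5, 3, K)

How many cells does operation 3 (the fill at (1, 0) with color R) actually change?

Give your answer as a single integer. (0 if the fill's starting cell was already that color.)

Answer: 8

Derivation:
After op 1 fill(5,0,G) [5 cells changed]:
BBBBB
GBBBB
GBBBK
GBBBK
GYYYY
GGGGG
After op 2 paint(5,4,B):
BBBBB
GBBBB
GBBBK
GBBBK
GYYYY
GGGGB
After op 3 fill(1,0,R) [8 cells changed]:
BBBBB
RBBBB
RBBBK
RBBBK
RYYYY
RRRRB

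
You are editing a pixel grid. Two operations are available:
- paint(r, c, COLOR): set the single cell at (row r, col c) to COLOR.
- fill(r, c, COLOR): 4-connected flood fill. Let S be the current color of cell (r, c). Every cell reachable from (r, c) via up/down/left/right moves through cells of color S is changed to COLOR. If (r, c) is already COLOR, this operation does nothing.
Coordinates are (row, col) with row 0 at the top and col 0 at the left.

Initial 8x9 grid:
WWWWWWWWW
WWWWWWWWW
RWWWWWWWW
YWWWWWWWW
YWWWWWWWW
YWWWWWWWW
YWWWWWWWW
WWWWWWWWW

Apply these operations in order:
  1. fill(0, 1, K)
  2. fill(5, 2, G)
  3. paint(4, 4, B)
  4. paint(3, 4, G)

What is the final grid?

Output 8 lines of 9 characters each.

After op 1 fill(0,1,K) [67 cells changed]:
KKKKKKKKK
KKKKKKKKK
RKKKKKKKK
YKKKKKKKK
YKKKKKKKK
YKKKKKKKK
YKKKKKKKK
KKKKKKKKK
After op 2 fill(5,2,G) [67 cells changed]:
GGGGGGGGG
GGGGGGGGG
RGGGGGGGG
YGGGGGGGG
YGGGGGGGG
YGGGGGGGG
YGGGGGGGG
GGGGGGGGG
After op 3 paint(4,4,B):
GGGGGGGGG
GGGGGGGGG
RGGGGGGGG
YGGGGGGGG
YGGGBGGGG
YGGGGGGGG
YGGGGGGGG
GGGGGGGGG
After op 4 paint(3,4,G):
GGGGGGGGG
GGGGGGGGG
RGGGGGGGG
YGGGGGGGG
YGGGBGGGG
YGGGGGGGG
YGGGGGGGG
GGGGGGGGG

Answer: GGGGGGGGG
GGGGGGGGG
RGGGGGGGG
YGGGGGGGG
YGGGBGGGG
YGGGGGGGG
YGGGGGGGG
GGGGGGGGG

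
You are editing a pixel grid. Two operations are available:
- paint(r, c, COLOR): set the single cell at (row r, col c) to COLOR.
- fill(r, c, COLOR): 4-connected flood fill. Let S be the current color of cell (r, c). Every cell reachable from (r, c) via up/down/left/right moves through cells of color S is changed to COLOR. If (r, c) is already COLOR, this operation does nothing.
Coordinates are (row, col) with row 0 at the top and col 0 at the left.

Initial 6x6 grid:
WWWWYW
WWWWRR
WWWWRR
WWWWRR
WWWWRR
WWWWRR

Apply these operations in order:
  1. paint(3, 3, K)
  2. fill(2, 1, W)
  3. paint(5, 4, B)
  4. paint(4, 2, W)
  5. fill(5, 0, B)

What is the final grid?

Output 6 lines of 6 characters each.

Answer: BBBBYW
BBBBRR
BBBBRR
BBBKRR
BBBBRR
BBBBBR

Derivation:
After op 1 paint(3,3,K):
WWWWYW
WWWWRR
WWWWRR
WWWKRR
WWWWRR
WWWWRR
After op 2 fill(2,1,W) [0 cells changed]:
WWWWYW
WWWWRR
WWWWRR
WWWKRR
WWWWRR
WWWWRR
After op 3 paint(5,4,B):
WWWWYW
WWWWRR
WWWWRR
WWWKRR
WWWWRR
WWWWBR
After op 4 paint(4,2,W):
WWWWYW
WWWWRR
WWWWRR
WWWKRR
WWWWRR
WWWWBR
After op 5 fill(5,0,B) [23 cells changed]:
BBBBYW
BBBBRR
BBBBRR
BBBKRR
BBBBRR
BBBBBR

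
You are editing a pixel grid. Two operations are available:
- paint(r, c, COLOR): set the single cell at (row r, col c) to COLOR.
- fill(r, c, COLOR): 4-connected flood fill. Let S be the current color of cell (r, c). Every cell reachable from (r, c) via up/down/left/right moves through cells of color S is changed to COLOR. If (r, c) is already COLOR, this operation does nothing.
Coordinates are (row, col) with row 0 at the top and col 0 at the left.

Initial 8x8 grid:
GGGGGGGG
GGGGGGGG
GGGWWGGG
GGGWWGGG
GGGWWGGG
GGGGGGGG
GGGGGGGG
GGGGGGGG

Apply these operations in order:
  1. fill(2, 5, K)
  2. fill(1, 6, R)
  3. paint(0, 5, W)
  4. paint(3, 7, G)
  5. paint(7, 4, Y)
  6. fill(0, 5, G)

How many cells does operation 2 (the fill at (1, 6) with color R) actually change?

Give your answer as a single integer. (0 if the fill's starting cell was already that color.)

After op 1 fill(2,5,K) [58 cells changed]:
KKKKKKKK
KKKKKKKK
KKKWWKKK
KKKWWKKK
KKKWWKKK
KKKKKKKK
KKKKKKKK
KKKKKKKK
After op 2 fill(1,6,R) [58 cells changed]:
RRRRRRRR
RRRRRRRR
RRRWWRRR
RRRWWRRR
RRRWWRRR
RRRRRRRR
RRRRRRRR
RRRRRRRR

Answer: 58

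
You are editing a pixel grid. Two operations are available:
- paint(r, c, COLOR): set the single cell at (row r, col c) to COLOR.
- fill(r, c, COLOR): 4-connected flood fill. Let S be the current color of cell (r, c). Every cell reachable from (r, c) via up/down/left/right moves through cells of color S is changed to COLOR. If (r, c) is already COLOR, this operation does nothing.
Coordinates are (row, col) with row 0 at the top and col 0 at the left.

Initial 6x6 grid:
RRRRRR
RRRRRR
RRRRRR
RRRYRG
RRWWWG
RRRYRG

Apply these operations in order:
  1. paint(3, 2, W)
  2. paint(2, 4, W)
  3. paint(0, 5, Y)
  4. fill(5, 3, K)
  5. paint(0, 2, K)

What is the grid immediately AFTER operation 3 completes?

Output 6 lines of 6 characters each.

After op 1 paint(3,2,W):
RRRRRR
RRRRRR
RRRRRR
RRWYRG
RRWWWG
RRRYRG
After op 2 paint(2,4,W):
RRRRRR
RRRRRR
RRRRWR
RRWYRG
RRWWWG
RRRYRG
After op 3 paint(0,5,Y):
RRRRRY
RRRRRR
RRRRWR
RRWYRG
RRWWWG
RRRYRG

Answer: RRRRRY
RRRRRR
RRRRWR
RRWYRG
RRWWWG
RRRYRG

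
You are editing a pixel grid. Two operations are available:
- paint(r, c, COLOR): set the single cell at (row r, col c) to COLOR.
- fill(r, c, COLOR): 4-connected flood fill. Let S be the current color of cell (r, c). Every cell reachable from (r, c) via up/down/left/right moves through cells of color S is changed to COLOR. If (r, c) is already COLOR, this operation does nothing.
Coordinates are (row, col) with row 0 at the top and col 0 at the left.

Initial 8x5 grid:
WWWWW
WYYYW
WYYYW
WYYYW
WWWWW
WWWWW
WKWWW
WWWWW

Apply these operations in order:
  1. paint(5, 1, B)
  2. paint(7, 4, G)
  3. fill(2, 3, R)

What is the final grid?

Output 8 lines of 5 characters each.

Answer: WWWWW
WRRRW
WRRRW
WRRRW
WWWWW
WBWWW
WKWWW
WWWWG

Derivation:
After op 1 paint(5,1,B):
WWWWW
WYYYW
WYYYW
WYYYW
WWWWW
WBWWW
WKWWW
WWWWW
After op 2 paint(7,4,G):
WWWWW
WYYYW
WYYYW
WYYYW
WWWWW
WBWWW
WKWWW
WWWWG
After op 3 fill(2,3,R) [9 cells changed]:
WWWWW
WRRRW
WRRRW
WRRRW
WWWWW
WBWWW
WKWWW
WWWWG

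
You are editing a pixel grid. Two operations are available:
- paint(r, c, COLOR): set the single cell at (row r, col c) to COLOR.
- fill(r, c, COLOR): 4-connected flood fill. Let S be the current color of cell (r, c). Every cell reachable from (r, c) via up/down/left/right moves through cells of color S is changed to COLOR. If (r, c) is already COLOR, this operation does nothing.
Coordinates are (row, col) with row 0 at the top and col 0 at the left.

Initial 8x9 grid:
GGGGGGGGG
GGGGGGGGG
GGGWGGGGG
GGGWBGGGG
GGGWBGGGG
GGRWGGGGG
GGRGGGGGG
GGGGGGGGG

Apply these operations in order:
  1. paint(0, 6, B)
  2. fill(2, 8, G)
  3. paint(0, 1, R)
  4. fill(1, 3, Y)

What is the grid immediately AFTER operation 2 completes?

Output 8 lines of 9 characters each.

After op 1 paint(0,6,B):
GGGGGGBGG
GGGGGGGGG
GGGWGGGGG
GGGWBGGGG
GGGWBGGGG
GGRWGGGGG
GGRGGGGGG
GGGGGGGGG
After op 2 fill(2,8,G) [0 cells changed]:
GGGGGGBGG
GGGGGGGGG
GGGWGGGGG
GGGWBGGGG
GGGWBGGGG
GGRWGGGGG
GGRGGGGGG
GGGGGGGGG

Answer: GGGGGGBGG
GGGGGGGGG
GGGWGGGGG
GGGWBGGGG
GGGWBGGGG
GGRWGGGGG
GGRGGGGGG
GGGGGGGGG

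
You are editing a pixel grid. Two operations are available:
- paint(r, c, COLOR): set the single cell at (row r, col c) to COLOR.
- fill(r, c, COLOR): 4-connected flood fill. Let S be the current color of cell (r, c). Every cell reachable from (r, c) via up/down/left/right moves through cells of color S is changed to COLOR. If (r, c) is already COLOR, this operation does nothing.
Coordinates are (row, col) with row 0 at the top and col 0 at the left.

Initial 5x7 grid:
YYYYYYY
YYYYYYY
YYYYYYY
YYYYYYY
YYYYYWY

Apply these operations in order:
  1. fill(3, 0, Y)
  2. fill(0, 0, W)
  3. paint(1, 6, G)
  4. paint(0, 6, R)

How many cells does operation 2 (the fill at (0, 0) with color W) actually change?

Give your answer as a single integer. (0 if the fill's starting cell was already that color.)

After op 1 fill(3,0,Y) [0 cells changed]:
YYYYYYY
YYYYYYY
YYYYYYY
YYYYYYY
YYYYYWY
After op 2 fill(0,0,W) [34 cells changed]:
WWWWWWW
WWWWWWW
WWWWWWW
WWWWWWW
WWWWWWW

Answer: 34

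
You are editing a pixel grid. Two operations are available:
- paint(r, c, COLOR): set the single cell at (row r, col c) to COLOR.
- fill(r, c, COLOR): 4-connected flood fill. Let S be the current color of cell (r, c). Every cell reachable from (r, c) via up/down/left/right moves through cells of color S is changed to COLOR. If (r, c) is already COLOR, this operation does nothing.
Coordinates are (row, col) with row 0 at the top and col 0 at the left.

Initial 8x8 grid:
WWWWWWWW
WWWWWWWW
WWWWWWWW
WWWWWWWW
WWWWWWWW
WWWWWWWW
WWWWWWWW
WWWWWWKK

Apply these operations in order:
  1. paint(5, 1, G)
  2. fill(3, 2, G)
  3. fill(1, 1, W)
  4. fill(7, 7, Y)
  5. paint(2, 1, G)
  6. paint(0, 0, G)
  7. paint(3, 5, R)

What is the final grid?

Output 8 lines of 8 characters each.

Answer: GWWWWWWW
WWWWWWWW
WGWWWWWW
WWWWWRWW
WWWWWWWW
WWWWWWWW
WWWWWWWW
WWWWWWYY

Derivation:
After op 1 paint(5,1,G):
WWWWWWWW
WWWWWWWW
WWWWWWWW
WWWWWWWW
WWWWWWWW
WGWWWWWW
WWWWWWWW
WWWWWWKK
After op 2 fill(3,2,G) [61 cells changed]:
GGGGGGGG
GGGGGGGG
GGGGGGGG
GGGGGGGG
GGGGGGGG
GGGGGGGG
GGGGGGGG
GGGGGGKK
After op 3 fill(1,1,W) [62 cells changed]:
WWWWWWWW
WWWWWWWW
WWWWWWWW
WWWWWWWW
WWWWWWWW
WWWWWWWW
WWWWWWWW
WWWWWWKK
After op 4 fill(7,7,Y) [2 cells changed]:
WWWWWWWW
WWWWWWWW
WWWWWWWW
WWWWWWWW
WWWWWWWW
WWWWWWWW
WWWWWWWW
WWWWWWYY
After op 5 paint(2,1,G):
WWWWWWWW
WWWWWWWW
WGWWWWWW
WWWWWWWW
WWWWWWWW
WWWWWWWW
WWWWWWWW
WWWWWWYY
After op 6 paint(0,0,G):
GWWWWWWW
WWWWWWWW
WGWWWWWW
WWWWWWWW
WWWWWWWW
WWWWWWWW
WWWWWWWW
WWWWWWYY
After op 7 paint(3,5,R):
GWWWWWWW
WWWWWWWW
WGWWWWWW
WWWWWRWW
WWWWWWWW
WWWWWWWW
WWWWWWWW
WWWWWWYY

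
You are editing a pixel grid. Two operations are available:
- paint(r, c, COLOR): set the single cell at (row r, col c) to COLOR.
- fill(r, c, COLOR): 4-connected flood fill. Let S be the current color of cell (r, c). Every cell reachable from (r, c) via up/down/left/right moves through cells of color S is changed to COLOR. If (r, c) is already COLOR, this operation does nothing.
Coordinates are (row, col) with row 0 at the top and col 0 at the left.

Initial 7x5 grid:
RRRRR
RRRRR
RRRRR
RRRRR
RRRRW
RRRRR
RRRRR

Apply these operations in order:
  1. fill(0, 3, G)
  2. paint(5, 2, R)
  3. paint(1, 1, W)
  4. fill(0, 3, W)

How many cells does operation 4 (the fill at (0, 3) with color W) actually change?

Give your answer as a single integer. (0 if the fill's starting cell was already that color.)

After op 1 fill(0,3,G) [34 cells changed]:
GGGGG
GGGGG
GGGGG
GGGGG
GGGGW
GGGGG
GGGGG
After op 2 paint(5,2,R):
GGGGG
GGGGG
GGGGG
GGGGG
GGGGW
GGRGG
GGGGG
After op 3 paint(1,1,W):
GGGGG
GWGGG
GGGGG
GGGGG
GGGGW
GGRGG
GGGGG
After op 4 fill(0,3,W) [32 cells changed]:
WWWWW
WWWWW
WWWWW
WWWWW
WWWWW
WWRWW
WWWWW

Answer: 32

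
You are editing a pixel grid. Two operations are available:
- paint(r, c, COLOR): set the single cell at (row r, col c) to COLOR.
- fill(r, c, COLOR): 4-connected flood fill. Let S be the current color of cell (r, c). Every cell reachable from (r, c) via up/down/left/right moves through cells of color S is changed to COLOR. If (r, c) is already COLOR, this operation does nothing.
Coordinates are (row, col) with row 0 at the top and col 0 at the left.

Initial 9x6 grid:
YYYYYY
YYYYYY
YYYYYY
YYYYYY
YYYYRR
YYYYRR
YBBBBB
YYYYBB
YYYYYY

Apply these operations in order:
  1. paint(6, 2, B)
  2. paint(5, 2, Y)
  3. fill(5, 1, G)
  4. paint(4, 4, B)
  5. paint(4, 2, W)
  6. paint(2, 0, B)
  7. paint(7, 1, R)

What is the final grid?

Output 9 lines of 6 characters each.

Answer: GGGGGG
GGGGGG
BGGGGG
GGGGGG
GGWGBR
GGGGRR
GBBBBB
GRGGBB
GGGGGG

Derivation:
After op 1 paint(6,2,B):
YYYYYY
YYYYYY
YYYYYY
YYYYYY
YYYYRR
YYYYRR
YBBBBB
YYYYBB
YYYYYY
After op 2 paint(5,2,Y):
YYYYYY
YYYYYY
YYYYYY
YYYYYY
YYYYRR
YYYYRR
YBBBBB
YYYYBB
YYYYYY
After op 3 fill(5,1,G) [43 cells changed]:
GGGGGG
GGGGGG
GGGGGG
GGGGGG
GGGGRR
GGGGRR
GBBBBB
GGGGBB
GGGGGG
After op 4 paint(4,4,B):
GGGGGG
GGGGGG
GGGGGG
GGGGGG
GGGGBR
GGGGRR
GBBBBB
GGGGBB
GGGGGG
After op 5 paint(4,2,W):
GGGGGG
GGGGGG
GGGGGG
GGGGGG
GGWGBR
GGGGRR
GBBBBB
GGGGBB
GGGGGG
After op 6 paint(2,0,B):
GGGGGG
GGGGGG
BGGGGG
GGGGGG
GGWGBR
GGGGRR
GBBBBB
GGGGBB
GGGGGG
After op 7 paint(7,1,R):
GGGGGG
GGGGGG
BGGGGG
GGGGGG
GGWGBR
GGGGRR
GBBBBB
GRGGBB
GGGGGG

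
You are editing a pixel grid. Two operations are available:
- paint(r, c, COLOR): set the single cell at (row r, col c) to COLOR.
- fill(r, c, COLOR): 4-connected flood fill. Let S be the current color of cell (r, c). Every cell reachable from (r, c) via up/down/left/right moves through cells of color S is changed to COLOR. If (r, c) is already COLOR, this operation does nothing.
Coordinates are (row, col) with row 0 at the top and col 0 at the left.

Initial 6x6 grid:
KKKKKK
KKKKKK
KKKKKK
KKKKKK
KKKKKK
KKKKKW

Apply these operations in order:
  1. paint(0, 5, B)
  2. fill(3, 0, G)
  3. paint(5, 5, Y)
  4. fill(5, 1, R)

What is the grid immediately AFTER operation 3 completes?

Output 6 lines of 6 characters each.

After op 1 paint(0,5,B):
KKKKKB
KKKKKK
KKKKKK
KKKKKK
KKKKKK
KKKKKW
After op 2 fill(3,0,G) [34 cells changed]:
GGGGGB
GGGGGG
GGGGGG
GGGGGG
GGGGGG
GGGGGW
After op 3 paint(5,5,Y):
GGGGGB
GGGGGG
GGGGGG
GGGGGG
GGGGGG
GGGGGY

Answer: GGGGGB
GGGGGG
GGGGGG
GGGGGG
GGGGGG
GGGGGY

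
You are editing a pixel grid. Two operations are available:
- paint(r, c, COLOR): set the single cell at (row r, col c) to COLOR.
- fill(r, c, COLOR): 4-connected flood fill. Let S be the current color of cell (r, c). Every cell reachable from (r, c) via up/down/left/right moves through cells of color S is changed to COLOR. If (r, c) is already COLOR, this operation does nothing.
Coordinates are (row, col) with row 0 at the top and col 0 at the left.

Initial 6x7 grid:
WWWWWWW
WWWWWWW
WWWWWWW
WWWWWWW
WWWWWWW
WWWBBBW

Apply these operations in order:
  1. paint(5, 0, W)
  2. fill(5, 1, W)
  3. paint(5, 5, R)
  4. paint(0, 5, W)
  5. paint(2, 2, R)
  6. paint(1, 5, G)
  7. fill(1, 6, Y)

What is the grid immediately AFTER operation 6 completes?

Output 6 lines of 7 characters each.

Answer: WWWWWWW
WWWWWGW
WWRWWWW
WWWWWWW
WWWWWWW
WWWBBRW

Derivation:
After op 1 paint(5,0,W):
WWWWWWW
WWWWWWW
WWWWWWW
WWWWWWW
WWWWWWW
WWWBBBW
After op 2 fill(5,1,W) [0 cells changed]:
WWWWWWW
WWWWWWW
WWWWWWW
WWWWWWW
WWWWWWW
WWWBBBW
After op 3 paint(5,5,R):
WWWWWWW
WWWWWWW
WWWWWWW
WWWWWWW
WWWWWWW
WWWBBRW
After op 4 paint(0,5,W):
WWWWWWW
WWWWWWW
WWWWWWW
WWWWWWW
WWWWWWW
WWWBBRW
After op 5 paint(2,2,R):
WWWWWWW
WWWWWWW
WWRWWWW
WWWWWWW
WWWWWWW
WWWBBRW
After op 6 paint(1,5,G):
WWWWWWW
WWWWWGW
WWRWWWW
WWWWWWW
WWWWWWW
WWWBBRW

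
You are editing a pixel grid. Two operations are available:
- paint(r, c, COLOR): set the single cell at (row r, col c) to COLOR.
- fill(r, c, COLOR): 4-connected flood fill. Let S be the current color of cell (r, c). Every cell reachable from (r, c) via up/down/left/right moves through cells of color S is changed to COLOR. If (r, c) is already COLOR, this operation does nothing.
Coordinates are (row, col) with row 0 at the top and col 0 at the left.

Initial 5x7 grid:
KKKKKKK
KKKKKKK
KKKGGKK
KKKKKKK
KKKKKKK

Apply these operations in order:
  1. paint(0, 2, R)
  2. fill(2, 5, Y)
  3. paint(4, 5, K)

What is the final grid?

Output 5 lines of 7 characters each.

After op 1 paint(0,2,R):
KKRKKKK
KKKKKKK
KKKGGKK
KKKKKKK
KKKKKKK
After op 2 fill(2,5,Y) [32 cells changed]:
YYRYYYY
YYYYYYY
YYYGGYY
YYYYYYY
YYYYYYY
After op 3 paint(4,5,K):
YYRYYYY
YYYYYYY
YYYGGYY
YYYYYYY
YYYYYKY

Answer: YYRYYYY
YYYYYYY
YYYGGYY
YYYYYYY
YYYYYKY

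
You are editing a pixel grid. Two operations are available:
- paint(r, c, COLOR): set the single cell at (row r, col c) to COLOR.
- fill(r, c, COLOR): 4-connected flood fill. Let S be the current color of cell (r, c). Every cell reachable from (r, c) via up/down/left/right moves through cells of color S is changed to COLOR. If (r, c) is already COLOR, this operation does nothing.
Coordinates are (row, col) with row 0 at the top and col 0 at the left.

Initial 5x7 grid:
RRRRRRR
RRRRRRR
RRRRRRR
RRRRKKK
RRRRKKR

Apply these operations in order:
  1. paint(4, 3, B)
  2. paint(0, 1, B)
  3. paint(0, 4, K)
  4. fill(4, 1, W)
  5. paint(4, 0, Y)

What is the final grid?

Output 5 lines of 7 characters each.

After op 1 paint(4,3,B):
RRRRRRR
RRRRRRR
RRRRRRR
RRRRKKK
RRRBKKR
After op 2 paint(0,1,B):
RBRRRRR
RRRRRRR
RRRRRRR
RRRRKKK
RRRBKKR
After op 3 paint(0,4,K):
RBRRKRR
RRRRRRR
RRRRRRR
RRRRKKK
RRRBKKR
After op 4 fill(4,1,W) [26 cells changed]:
WBWWKWW
WWWWWWW
WWWWWWW
WWWWKKK
WWWBKKR
After op 5 paint(4,0,Y):
WBWWKWW
WWWWWWW
WWWWWWW
WWWWKKK
YWWBKKR

Answer: WBWWKWW
WWWWWWW
WWWWWWW
WWWWKKK
YWWBKKR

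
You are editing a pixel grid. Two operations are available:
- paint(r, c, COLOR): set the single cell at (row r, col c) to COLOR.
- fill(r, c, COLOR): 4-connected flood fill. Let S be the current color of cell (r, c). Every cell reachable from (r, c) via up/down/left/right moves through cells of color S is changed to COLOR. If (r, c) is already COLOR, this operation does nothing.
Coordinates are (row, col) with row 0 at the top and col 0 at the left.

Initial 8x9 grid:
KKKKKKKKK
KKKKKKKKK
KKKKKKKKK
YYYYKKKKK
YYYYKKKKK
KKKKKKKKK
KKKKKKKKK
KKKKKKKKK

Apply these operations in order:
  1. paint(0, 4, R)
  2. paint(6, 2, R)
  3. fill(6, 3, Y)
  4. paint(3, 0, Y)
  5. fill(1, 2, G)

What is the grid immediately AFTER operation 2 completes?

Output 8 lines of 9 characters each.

After op 1 paint(0,4,R):
KKKKRKKKK
KKKKKKKKK
KKKKKKKKK
YYYYKKKKK
YYYYKKKKK
KKKKKKKKK
KKKKKKKKK
KKKKKKKKK
After op 2 paint(6,2,R):
KKKKRKKKK
KKKKKKKKK
KKKKKKKKK
YYYYKKKKK
YYYYKKKKK
KKKKKKKKK
KKRKKKKKK
KKKKKKKKK

Answer: KKKKRKKKK
KKKKKKKKK
KKKKKKKKK
YYYYKKKKK
YYYYKKKKK
KKKKKKKKK
KKRKKKKKK
KKKKKKKKK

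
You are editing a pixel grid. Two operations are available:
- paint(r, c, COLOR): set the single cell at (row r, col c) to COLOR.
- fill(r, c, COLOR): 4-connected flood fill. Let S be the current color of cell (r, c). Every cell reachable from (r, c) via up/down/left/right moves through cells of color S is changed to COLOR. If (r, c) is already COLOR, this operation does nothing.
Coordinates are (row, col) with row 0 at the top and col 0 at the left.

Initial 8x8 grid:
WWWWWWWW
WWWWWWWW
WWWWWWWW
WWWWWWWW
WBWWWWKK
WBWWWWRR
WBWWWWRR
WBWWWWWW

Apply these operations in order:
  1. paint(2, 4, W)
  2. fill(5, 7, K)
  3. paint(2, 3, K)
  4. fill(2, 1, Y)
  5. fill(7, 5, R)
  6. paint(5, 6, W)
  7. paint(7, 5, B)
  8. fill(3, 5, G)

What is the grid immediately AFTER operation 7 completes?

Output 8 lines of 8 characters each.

After op 1 paint(2,4,W):
WWWWWWWW
WWWWWWWW
WWWWWWWW
WWWWWWWW
WBWWWWKK
WBWWWWRR
WBWWWWRR
WBWWWWWW
After op 2 fill(5,7,K) [4 cells changed]:
WWWWWWWW
WWWWWWWW
WWWWWWWW
WWWWWWWW
WBWWWWKK
WBWWWWKK
WBWWWWKK
WBWWWWWW
After op 3 paint(2,3,K):
WWWWWWWW
WWWWWWWW
WWWKWWWW
WWWWWWWW
WBWWWWKK
WBWWWWKK
WBWWWWKK
WBWWWWWW
After op 4 fill(2,1,Y) [53 cells changed]:
YYYYYYYY
YYYYYYYY
YYYKYYYY
YYYYYYYY
YBYYYYKK
YBYYYYKK
YBYYYYKK
YBYYYYYY
After op 5 fill(7,5,R) [53 cells changed]:
RRRRRRRR
RRRRRRRR
RRRKRRRR
RRRRRRRR
RBRRRRKK
RBRRRRKK
RBRRRRKK
RBRRRRRR
After op 6 paint(5,6,W):
RRRRRRRR
RRRRRRRR
RRRKRRRR
RRRRRRRR
RBRRRRKK
RBRRRRWK
RBRRRRKK
RBRRRRRR
After op 7 paint(7,5,B):
RRRRRRRR
RRRRRRRR
RRRKRRRR
RRRRRRRR
RBRRRRKK
RBRRRRWK
RBRRRRKK
RBRRRBRR

Answer: RRRRRRRR
RRRRRRRR
RRRKRRRR
RRRRRRRR
RBRRRRKK
RBRRRRWK
RBRRRRKK
RBRRRBRR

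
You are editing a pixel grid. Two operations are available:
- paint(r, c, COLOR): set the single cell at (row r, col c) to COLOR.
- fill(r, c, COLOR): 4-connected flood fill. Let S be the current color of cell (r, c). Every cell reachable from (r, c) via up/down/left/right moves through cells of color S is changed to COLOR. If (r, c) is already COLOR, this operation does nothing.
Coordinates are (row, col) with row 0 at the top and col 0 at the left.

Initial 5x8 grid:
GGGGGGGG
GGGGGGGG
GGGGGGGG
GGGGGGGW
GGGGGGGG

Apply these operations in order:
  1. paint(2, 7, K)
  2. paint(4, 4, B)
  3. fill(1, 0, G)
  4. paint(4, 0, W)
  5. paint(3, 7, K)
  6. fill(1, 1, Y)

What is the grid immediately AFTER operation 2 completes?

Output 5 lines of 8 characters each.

After op 1 paint(2,7,K):
GGGGGGGG
GGGGGGGG
GGGGGGGK
GGGGGGGW
GGGGGGGG
After op 2 paint(4,4,B):
GGGGGGGG
GGGGGGGG
GGGGGGGK
GGGGGGGW
GGGGBGGG

Answer: GGGGGGGG
GGGGGGGG
GGGGGGGK
GGGGGGGW
GGGGBGGG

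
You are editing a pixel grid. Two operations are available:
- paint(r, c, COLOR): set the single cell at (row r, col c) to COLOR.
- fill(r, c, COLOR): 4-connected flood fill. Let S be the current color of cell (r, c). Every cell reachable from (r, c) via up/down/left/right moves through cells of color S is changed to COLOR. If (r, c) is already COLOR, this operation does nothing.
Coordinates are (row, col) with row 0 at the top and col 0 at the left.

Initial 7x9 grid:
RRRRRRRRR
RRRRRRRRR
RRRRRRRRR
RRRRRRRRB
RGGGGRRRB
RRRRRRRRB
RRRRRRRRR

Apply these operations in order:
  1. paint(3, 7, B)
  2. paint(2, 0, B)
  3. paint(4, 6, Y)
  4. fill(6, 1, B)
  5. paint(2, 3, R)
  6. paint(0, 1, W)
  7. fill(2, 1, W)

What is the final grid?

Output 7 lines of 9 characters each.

Answer: WWWWWWWWW
WWWWWWWWW
WWWRWWWWW
WWWWWWWWW
WGGGGWYWW
WWWWWWWWW
WWWWWWWWW

Derivation:
After op 1 paint(3,7,B):
RRRRRRRRR
RRRRRRRRR
RRRRRRRRR
RRRRRRRBB
RGGGGRRRB
RRRRRRRRB
RRRRRRRRR
After op 2 paint(2,0,B):
RRRRRRRRR
RRRRRRRRR
BRRRRRRRR
RRRRRRRBB
RGGGGRRRB
RRRRRRRRB
RRRRRRRRR
After op 3 paint(4,6,Y):
RRRRRRRRR
RRRRRRRRR
BRRRRRRRR
RRRRRRRBB
RGGGGRYRB
RRRRRRRRB
RRRRRRRRR
After op 4 fill(6,1,B) [53 cells changed]:
BBBBBBBBB
BBBBBBBBB
BBBBBBBBB
BBBBBBBBB
BGGGGBYBB
BBBBBBBBB
BBBBBBBBB
After op 5 paint(2,3,R):
BBBBBBBBB
BBBBBBBBB
BBBRBBBBB
BBBBBBBBB
BGGGGBYBB
BBBBBBBBB
BBBBBBBBB
After op 6 paint(0,1,W):
BWBBBBBBB
BBBBBBBBB
BBBRBBBBB
BBBBBBBBB
BGGGGBYBB
BBBBBBBBB
BBBBBBBBB
After op 7 fill(2,1,W) [56 cells changed]:
WWWWWWWWW
WWWWWWWWW
WWWRWWWWW
WWWWWWWWW
WGGGGWYWW
WWWWWWWWW
WWWWWWWWW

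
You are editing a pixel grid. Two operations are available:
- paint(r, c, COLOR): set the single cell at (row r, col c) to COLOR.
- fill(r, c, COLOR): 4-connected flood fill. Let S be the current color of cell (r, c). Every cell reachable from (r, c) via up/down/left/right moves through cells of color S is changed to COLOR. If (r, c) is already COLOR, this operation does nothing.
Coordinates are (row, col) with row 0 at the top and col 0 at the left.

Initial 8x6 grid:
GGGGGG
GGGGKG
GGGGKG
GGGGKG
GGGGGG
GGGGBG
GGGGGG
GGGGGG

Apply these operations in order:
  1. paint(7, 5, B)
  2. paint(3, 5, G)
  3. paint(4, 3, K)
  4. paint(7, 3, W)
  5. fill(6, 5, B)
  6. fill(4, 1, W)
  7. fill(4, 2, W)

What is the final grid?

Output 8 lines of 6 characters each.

After op 1 paint(7,5,B):
GGGGGG
GGGGKG
GGGGKG
GGGGKG
GGGGGG
GGGGBG
GGGGGG
GGGGGB
After op 2 paint(3,5,G):
GGGGGG
GGGGKG
GGGGKG
GGGGKG
GGGGGG
GGGGBG
GGGGGG
GGGGGB
After op 3 paint(4,3,K):
GGGGGG
GGGGKG
GGGGKG
GGGGKG
GGGKGG
GGGGBG
GGGGGG
GGGGGB
After op 4 paint(7,3,W):
GGGGGG
GGGGKG
GGGGKG
GGGGKG
GGGKGG
GGGGBG
GGGGGG
GGGWGB
After op 5 fill(6,5,B) [41 cells changed]:
BBBBBB
BBBBKB
BBBBKB
BBBBKB
BBBKBB
BBBBBB
BBBBBB
BBBWBB
After op 6 fill(4,1,W) [43 cells changed]:
WWWWWW
WWWWKW
WWWWKW
WWWWKW
WWWKWW
WWWWWW
WWWWWW
WWWWWW
After op 7 fill(4,2,W) [0 cells changed]:
WWWWWW
WWWWKW
WWWWKW
WWWWKW
WWWKWW
WWWWWW
WWWWWW
WWWWWW

Answer: WWWWWW
WWWWKW
WWWWKW
WWWWKW
WWWKWW
WWWWWW
WWWWWW
WWWWWW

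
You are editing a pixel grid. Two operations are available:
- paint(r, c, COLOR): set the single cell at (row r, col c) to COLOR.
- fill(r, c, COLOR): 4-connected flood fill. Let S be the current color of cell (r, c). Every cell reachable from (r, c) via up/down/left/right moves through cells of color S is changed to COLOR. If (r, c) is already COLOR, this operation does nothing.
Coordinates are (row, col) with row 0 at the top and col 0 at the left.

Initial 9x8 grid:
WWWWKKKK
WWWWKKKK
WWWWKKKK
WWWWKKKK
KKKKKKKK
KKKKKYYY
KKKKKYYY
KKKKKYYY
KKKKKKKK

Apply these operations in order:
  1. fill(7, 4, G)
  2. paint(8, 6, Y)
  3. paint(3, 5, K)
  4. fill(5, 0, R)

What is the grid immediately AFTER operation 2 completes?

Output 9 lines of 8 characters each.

After op 1 fill(7,4,G) [47 cells changed]:
WWWWGGGG
WWWWGGGG
WWWWGGGG
WWWWGGGG
GGGGGGGG
GGGGGYYY
GGGGGYYY
GGGGGYYY
GGGGGGGG
After op 2 paint(8,6,Y):
WWWWGGGG
WWWWGGGG
WWWWGGGG
WWWWGGGG
GGGGGGGG
GGGGGYYY
GGGGGYYY
GGGGGYYY
GGGGGGYG

Answer: WWWWGGGG
WWWWGGGG
WWWWGGGG
WWWWGGGG
GGGGGGGG
GGGGGYYY
GGGGGYYY
GGGGGYYY
GGGGGGYG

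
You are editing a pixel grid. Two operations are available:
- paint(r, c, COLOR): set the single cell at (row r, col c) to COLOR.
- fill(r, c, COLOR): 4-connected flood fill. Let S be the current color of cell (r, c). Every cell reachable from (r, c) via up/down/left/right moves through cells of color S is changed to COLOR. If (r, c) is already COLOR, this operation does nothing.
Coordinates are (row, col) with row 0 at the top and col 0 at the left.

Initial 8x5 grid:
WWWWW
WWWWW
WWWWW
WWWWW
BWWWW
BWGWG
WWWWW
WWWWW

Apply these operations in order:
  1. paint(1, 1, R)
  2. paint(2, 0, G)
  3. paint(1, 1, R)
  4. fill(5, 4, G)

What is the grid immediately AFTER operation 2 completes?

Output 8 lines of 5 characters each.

After op 1 paint(1,1,R):
WWWWW
WRWWW
WWWWW
WWWWW
BWWWW
BWGWG
WWWWW
WWWWW
After op 2 paint(2,0,G):
WWWWW
WRWWW
GWWWW
WWWWW
BWWWW
BWGWG
WWWWW
WWWWW

Answer: WWWWW
WRWWW
GWWWW
WWWWW
BWWWW
BWGWG
WWWWW
WWWWW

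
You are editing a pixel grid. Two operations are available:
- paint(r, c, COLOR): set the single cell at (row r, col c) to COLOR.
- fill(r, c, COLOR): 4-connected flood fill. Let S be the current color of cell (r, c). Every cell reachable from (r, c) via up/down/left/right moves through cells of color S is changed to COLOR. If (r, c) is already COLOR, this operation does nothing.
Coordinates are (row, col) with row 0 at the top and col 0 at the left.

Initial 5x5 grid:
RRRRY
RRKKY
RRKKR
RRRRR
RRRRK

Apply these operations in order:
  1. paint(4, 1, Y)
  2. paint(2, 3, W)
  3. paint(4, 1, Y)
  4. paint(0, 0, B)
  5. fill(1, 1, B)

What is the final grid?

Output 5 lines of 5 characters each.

Answer: BBBBY
BBKKY
BBKWB
BBBBB
BYBBK

Derivation:
After op 1 paint(4,1,Y):
RRRRY
RRKKY
RRKKR
RRRRR
RYRRK
After op 2 paint(2,3,W):
RRRRY
RRKKY
RRKWR
RRRRR
RYRRK
After op 3 paint(4,1,Y):
RRRRY
RRKKY
RRKWR
RRRRR
RYRRK
After op 4 paint(0,0,B):
BRRRY
RRKKY
RRKWR
RRRRR
RYRRK
After op 5 fill(1,1,B) [16 cells changed]:
BBBBY
BBKKY
BBKWB
BBBBB
BYBBK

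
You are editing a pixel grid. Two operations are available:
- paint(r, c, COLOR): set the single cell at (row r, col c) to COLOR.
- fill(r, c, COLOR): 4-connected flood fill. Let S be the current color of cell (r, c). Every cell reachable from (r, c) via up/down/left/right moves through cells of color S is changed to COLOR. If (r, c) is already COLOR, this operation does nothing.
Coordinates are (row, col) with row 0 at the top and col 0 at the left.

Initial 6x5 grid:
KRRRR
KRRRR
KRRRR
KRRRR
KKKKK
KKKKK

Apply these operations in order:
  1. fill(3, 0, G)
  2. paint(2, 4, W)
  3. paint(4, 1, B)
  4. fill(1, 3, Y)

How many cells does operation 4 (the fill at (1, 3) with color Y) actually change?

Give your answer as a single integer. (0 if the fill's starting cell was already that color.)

After op 1 fill(3,0,G) [14 cells changed]:
GRRRR
GRRRR
GRRRR
GRRRR
GGGGG
GGGGG
After op 2 paint(2,4,W):
GRRRR
GRRRR
GRRRW
GRRRR
GGGGG
GGGGG
After op 3 paint(4,1,B):
GRRRR
GRRRR
GRRRW
GRRRR
GBGGG
GGGGG
After op 4 fill(1,3,Y) [15 cells changed]:
GYYYY
GYYYY
GYYYW
GYYYY
GBGGG
GGGGG

Answer: 15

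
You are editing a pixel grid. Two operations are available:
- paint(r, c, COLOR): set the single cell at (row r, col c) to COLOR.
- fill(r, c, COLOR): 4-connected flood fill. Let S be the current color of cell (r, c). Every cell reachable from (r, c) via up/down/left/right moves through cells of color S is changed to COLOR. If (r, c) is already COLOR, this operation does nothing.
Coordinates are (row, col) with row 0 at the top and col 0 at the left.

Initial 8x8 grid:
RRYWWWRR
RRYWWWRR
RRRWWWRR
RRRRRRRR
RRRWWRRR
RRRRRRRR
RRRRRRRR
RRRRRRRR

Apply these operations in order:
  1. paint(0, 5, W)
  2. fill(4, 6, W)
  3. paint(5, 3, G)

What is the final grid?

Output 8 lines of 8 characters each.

After op 1 paint(0,5,W):
RRYWWWRR
RRYWWWRR
RRRWWWRR
RRRRRRRR
RRRWWRRR
RRRRRRRR
RRRRRRRR
RRRRRRRR
After op 2 fill(4,6,W) [51 cells changed]:
WWYWWWWW
WWYWWWWW
WWWWWWWW
WWWWWWWW
WWWWWWWW
WWWWWWWW
WWWWWWWW
WWWWWWWW
After op 3 paint(5,3,G):
WWYWWWWW
WWYWWWWW
WWWWWWWW
WWWWWWWW
WWWWWWWW
WWWGWWWW
WWWWWWWW
WWWWWWWW

Answer: WWYWWWWW
WWYWWWWW
WWWWWWWW
WWWWWWWW
WWWWWWWW
WWWGWWWW
WWWWWWWW
WWWWWWWW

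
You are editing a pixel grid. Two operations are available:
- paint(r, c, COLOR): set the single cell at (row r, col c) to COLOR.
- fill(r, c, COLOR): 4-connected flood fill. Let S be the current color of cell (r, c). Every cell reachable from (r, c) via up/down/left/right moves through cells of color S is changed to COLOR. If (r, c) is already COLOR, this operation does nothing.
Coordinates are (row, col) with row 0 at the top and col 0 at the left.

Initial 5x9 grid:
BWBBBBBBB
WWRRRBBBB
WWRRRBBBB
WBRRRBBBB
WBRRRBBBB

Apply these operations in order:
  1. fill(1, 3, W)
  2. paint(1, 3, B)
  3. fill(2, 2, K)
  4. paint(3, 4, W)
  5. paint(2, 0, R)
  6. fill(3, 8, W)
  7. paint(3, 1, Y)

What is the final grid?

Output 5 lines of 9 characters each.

After op 1 fill(1,3,W) [12 cells changed]:
BWBBBBBBB
WWWWWBBBB
WWWWWBBBB
WBWWWBBBB
WBWWWBBBB
After op 2 paint(1,3,B):
BWBBBBBBB
WWWBWBBBB
WWWWWBBBB
WBWWWBBBB
WBWWWBBBB
After op 3 fill(2,2,K) [18 cells changed]:
BKBBBBBBB
KKKBKBBBB
KKKKKBBBB
KBKKKBBBB
KBKKKBBBB
After op 4 paint(3,4,W):
BKBBBBBBB
KKKBKBBBB
KKKKKBBBB
KBKKWBBBB
KBKKKBBBB
After op 5 paint(2,0,R):
BKBBBBBBB
KKKBKBBBB
RKKKKBBBB
KBKKWBBBB
KBKKKBBBB
After op 6 fill(3,8,W) [24 cells changed]:
BKWWWWWWW
KKKWKWWWW
RKKKKWWWW
KBKKWWWWW
KBKKKWWWW
After op 7 paint(3,1,Y):
BKWWWWWWW
KKKWKWWWW
RKKKKWWWW
KYKKWWWWW
KBKKKWWWW

Answer: BKWWWWWWW
KKKWKWWWW
RKKKKWWWW
KYKKWWWWW
KBKKKWWWW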